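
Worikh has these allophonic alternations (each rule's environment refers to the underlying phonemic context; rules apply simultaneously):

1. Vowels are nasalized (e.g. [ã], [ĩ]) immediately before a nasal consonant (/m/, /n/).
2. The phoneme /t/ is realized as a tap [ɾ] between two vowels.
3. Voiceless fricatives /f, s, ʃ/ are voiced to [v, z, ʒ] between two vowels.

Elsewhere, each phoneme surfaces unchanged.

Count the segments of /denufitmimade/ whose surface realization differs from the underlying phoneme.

3

Segments that undergo a rule: /e/ → [ẽ] (rule 1); /f/ → [v] (rule 3); /i/ → [ĩ] (rule 1).
All other segments surface unchanged.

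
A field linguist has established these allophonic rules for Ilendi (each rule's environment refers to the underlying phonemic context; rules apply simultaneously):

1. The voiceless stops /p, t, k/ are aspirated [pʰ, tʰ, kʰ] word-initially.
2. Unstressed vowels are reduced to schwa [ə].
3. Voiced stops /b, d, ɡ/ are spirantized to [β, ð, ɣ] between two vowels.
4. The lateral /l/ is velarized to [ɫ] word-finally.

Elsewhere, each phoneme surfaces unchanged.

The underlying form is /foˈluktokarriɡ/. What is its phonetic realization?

/o/ (between /f/ and /l/): in an unstressed syllable, so rule 2 applies → [ə].
/l/ (between /o/ and /u/) is in the target of rule 4 but the environment (word-finally) is not met → [l].
/u/ (between /l/ and /k/) fails the environment for rule 2, so it stays [u].
/k/ (between /u/ and /t/) is in the target of rule 1 but the environment (word-initially) is not met → [k].
/t/ — between /k/ and /o/; rule 1 does not apply here → [t].
/o/ meets the environment for rule 2 (in an unstressed syllable) → [ə].
/k/ (between /o/ and /a/) is in the target of rule 1 but the environment (word-initially) is not met → [k].
/a/ — between /k/ and /r/, in an unstressed syllable — surfaces as [ə] (rule 2).
/i/ (between /r/ and /ɡ/) occurs in an unstressed syllable → [ə] by rule 2.
/ɡ/ (word-final) is in the target of rule 3 but the environment (between two vowels) is not met → [ɡ].

[fəˈluktəkərrəɡ]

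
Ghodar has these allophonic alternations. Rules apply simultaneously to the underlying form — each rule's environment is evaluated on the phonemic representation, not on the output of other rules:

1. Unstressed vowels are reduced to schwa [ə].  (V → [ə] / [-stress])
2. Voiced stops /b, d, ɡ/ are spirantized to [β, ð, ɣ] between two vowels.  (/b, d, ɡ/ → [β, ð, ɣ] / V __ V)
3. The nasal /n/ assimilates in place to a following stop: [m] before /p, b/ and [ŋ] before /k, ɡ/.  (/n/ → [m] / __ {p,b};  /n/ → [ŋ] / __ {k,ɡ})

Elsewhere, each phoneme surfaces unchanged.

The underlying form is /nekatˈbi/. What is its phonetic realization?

[nəkətˈbi]

/n/ (word-initial): rule 3 targets it, but not before a labial or velar stop → unchanged [n].
/e/ (between /n/ and /k/) occurs in an unstressed syllable → [ə] by rule 1.
/a/ meets the environment for rule 1 (in an unstressed syllable) → [ə].
/b/ (between /t/ and /i/): rule 2 targets it, but not between two vowels → unchanged [b].
/i/ (word-final): rule 1 targets it, but not in an unstressed syllable → unchanged [i].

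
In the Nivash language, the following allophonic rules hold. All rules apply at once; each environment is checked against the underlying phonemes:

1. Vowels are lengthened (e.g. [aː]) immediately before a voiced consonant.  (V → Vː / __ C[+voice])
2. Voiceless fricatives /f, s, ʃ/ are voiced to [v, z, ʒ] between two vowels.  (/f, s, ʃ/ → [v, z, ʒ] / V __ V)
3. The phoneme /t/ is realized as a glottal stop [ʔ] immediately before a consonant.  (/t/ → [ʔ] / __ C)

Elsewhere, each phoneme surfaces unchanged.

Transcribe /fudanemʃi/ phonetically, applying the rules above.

[fuːdaːneːmʃi]

/f/ (word-initial) fails the environment for rule 2, so it stays [f].
Rule 1 applies to /u/ (between /f/ and /d/: before a voiced consonant) → [uː].
/a/ meets the environment for rule 1 (before a voiced consonant) → [aː].
/e/ (between /n/ and /m/) occurs before a voiced consonant → [eː] by rule 1.
/ʃ/ (between /m/ and /i/) fails the environment for rule 2, so it stays [ʃ].
/i/ (word-final) fails the environment for rule 1, so it stays [i].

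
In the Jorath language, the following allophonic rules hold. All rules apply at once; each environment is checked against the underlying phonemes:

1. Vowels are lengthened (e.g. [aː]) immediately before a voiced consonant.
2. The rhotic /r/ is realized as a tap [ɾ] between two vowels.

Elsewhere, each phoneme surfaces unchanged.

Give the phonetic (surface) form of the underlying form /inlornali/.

/i/ (word-initial): before a voiced consonant, so rule 1 applies → [iː].
Rule 1 applies to /o/ (between /l/ and /r/: before a voiced consonant) → [oː].
/r/ (between /o/ and /n/) fails the environment for rule 2, so it stays [r].
/a/ — between /n/ and /l/, before a voiced consonant — surfaces as [aː] (rule 1).
/i/ (word-final) fails the environment for rule 1, so it stays [i].

[iːnloːrnaːli]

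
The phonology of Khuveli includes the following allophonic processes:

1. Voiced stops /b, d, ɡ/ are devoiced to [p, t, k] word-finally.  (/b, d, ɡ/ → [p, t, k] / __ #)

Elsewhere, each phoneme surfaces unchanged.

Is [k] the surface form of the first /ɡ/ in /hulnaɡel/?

/ɡ/ (between /a/ and /e/) is in the target of rule 1 but the environment (word-finally) is not met → [ɡ].
The actual realization is [ɡ], not [k].

No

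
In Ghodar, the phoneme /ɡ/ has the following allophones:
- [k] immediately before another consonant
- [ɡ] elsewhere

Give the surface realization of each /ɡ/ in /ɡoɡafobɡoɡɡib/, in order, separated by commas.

Occurrence 1 (position 1): no conditioning environment matches → elsewhere allophone [ɡ].
Occurrence 2 (position 3): no conditioning environment matches → elsewhere allophone [ɡ].
Occurrence 3 (position 8): no conditioning environment matches → elsewhere allophone [ɡ].
Occurrence 4 (position 10): immediately before another consonant → [k].
Occurrence 5 (position 11): no conditioning environment matches → elsewhere allophone [ɡ].

[ɡ], [ɡ], [ɡ], [k], [ɡ]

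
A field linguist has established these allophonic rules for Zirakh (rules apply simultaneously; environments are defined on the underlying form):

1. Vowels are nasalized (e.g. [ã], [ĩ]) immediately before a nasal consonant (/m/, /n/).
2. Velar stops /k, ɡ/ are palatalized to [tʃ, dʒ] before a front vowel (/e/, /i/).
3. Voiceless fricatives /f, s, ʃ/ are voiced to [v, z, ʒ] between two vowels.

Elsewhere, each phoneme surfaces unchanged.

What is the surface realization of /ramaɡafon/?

/r/ — not in any rule's target class → [r].
/a/ (between /r/ and /m/): before a nasal consonant, so rule 1 applies → [ã].
/m/ — not in any rule's target class → [m].
/a/ (between /m/ and /ɡ/): rule 1 targets it, but not before a nasal consonant → unchanged [a].
/ɡ/ — between /a/ and /a/; rule 2 does not apply here → [ɡ].
/a/ — between /ɡ/ and /f/; rule 1 does not apply here → [a].
/f/ — between /a/ and /o/, between two vowels — surfaces as [v] (rule 3).
/o/ meets the environment for rule 1 (before a nasal consonant) → [õ].
/n/ (word-final) is unaffected → [n].

[rãmaɡavõn]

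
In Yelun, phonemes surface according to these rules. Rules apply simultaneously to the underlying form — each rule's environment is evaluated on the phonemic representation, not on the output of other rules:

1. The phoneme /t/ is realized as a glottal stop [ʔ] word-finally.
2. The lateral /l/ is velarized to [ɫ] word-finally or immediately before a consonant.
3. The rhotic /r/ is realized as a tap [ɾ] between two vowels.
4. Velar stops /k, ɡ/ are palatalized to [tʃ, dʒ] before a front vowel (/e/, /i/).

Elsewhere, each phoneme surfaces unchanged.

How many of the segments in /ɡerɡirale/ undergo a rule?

Segments that undergo a rule: /ɡ/ → [dʒ] (rule 4); /ɡ/ → [dʒ] (rule 4); /r/ → [ɾ] (rule 3).
All other segments surface unchanged.

3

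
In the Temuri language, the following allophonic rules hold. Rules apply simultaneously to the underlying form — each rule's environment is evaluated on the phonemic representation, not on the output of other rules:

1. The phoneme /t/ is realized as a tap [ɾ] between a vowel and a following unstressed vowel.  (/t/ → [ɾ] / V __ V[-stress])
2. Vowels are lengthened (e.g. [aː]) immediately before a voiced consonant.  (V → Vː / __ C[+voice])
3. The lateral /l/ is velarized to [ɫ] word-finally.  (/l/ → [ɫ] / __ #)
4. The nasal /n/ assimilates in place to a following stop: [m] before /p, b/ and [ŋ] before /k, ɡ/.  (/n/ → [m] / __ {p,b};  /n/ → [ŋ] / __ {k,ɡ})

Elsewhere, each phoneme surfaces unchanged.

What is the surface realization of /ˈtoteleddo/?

[ˈtoɾeːleːddo]

/t/ (word-initial): rule 1 targets it, but not between a vowel and a following unstressed vowel → unchanged [t].
/o/ (between /t/ and /t/): rule 2 targets it, but not before a voiced consonant → unchanged [o].
/t/ (between /o/ and /e/) occurs between a vowel and a following unstressed vowel → [ɾ] by rule 1.
/e/ (between /t/ and /l/): before a voiced consonant, so rule 2 applies → [eː].
/l/ (between /e/ and /e/): rule 3 targets it, but not word-finally → unchanged [l].
/e/ meets the environment for rule 2 (before a voiced consonant) → [eː].
/d/ — not in any rule's target class → [d].
/d/ (between /d/ and /o/): no rule targets it → [d].
/o/ (word-final) fails the environment for rule 2, so it stays [o].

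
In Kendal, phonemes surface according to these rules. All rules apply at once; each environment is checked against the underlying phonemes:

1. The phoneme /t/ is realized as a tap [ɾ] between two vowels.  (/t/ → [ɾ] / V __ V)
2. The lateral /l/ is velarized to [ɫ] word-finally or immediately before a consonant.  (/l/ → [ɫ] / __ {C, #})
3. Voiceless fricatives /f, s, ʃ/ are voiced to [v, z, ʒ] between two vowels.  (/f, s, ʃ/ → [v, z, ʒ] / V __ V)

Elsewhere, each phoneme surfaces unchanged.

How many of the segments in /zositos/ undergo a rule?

Segments that undergo a rule: /s/ → [z] (rule 3); /t/ → [ɾ] (rule 1).
All other segments surface unchanged.

2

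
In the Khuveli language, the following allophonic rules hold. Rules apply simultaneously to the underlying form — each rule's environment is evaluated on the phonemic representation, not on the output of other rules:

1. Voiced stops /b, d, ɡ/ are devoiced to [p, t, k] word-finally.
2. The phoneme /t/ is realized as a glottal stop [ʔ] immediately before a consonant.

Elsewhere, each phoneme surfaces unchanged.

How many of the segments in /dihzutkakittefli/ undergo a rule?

Segments that undergo a rule: /t/ → [ʔ] (rule 2); /t/ → [ʔ] (rule 2).
All other segments surface unchanged.

2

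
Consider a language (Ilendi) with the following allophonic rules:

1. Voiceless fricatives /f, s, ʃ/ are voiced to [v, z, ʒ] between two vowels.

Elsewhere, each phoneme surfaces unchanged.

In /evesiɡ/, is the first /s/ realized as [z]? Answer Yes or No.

Rule 1 applies to /s/ (between /e/ and /i/: between two vowels) → [z].
The actual realization is [z], which matches [z].

Yes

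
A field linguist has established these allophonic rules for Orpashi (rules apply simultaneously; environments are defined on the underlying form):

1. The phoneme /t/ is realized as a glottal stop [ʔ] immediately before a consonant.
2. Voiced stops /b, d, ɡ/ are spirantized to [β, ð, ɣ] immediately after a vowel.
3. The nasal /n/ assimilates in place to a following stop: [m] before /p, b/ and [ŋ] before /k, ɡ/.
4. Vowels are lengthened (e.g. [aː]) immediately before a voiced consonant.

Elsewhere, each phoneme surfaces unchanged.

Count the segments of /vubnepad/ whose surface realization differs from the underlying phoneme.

Segments that undergo a rule: /u/ → [uː] (rule 4); /b/ → [β] (rule 2); /a/ → [aː] (rule 4); /d/ → [ð] (rule 2).
All other segments surface unchanged.

4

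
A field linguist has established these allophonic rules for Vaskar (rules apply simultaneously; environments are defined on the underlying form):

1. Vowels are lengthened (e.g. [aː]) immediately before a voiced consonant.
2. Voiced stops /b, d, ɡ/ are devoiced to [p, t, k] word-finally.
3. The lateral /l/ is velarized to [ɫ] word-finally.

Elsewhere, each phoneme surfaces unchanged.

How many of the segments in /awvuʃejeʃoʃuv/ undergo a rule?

Segments that undergo a rule: /a/ → [aː] (rule 1); /e/ → [eː] (rule 1); /u/ → [uː] (rule 1).
All other segments surface unchanged.

3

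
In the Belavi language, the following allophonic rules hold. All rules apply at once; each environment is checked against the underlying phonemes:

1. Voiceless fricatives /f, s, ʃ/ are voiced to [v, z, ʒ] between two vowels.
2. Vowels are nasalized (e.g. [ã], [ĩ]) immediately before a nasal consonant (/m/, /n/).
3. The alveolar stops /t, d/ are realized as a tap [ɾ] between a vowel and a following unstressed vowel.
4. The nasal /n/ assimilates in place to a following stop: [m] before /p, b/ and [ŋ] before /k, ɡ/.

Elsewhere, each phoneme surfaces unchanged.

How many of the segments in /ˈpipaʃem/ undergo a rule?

Segments that undergo a rule: /ʃ/ → [ʒ] (rule 1); /e/ → [ẽ] (rule 2).
All other segments surface unchanged.

2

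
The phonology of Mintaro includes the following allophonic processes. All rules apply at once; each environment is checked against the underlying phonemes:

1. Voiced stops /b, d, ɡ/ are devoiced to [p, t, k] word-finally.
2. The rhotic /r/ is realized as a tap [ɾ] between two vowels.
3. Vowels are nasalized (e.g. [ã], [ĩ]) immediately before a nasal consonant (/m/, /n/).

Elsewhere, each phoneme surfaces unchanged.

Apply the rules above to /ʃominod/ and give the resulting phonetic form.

/ʃ/ — not in any rule's target class → [ʃ].
/o/ (between /ʃ/ and /m/): before a nasal consonant, so rule 3 applies → [õ].
/m/ (between /o/ and /i/): no rule targets it → [m].
/i/ meets the environment for rule 3 (before a nasal consonant) → [ĩ].
/n/ (between /i/ and /o/) is unaffected → [n].
/o/ — between /n/ and /d/; rule 3 does not apply here → [o].
/d/ (word-final): word-finally, so rule 1 applies → [t].

[ʃõmĩnot]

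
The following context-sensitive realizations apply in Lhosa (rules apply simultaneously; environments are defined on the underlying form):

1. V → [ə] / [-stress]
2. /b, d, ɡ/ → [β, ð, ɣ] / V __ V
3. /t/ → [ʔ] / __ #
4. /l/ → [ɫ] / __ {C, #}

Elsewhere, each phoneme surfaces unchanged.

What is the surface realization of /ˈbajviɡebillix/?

/b/ (word-initial) fails the environment for rule 2, so it stays [b].
/a/ (between /b/ and /j/): rule 1 targets it, but not in an unstressed syllable → unchanged [a].
/i/ — between /v/ and /ɡ/, in an unstressed syllable — surfaces as [ə] (rule 1).
/ɡ/ (between /i/ and /e/): between two vowels, so rule 2 applies → [ɣ].
/e/ (between /ɡ/ and /b/) occurs in an unstressed syllable → [ə] by rule 1.
/b/ (between /e/ and /i/): between two vowels, so rule 2 applies → [β].
/i/ — between /b/ and /l/, in an unstressed syllable — surfaces as [ə] (rule 1).
/l/ — between /i/ and /l/, word-finally or immediately before a consonant — surfaces as [ɫ] (rule 4).
/l/ (between /l/ and /i/) is in the target of rule 4 but the environment (word-finally or immediately before a consonant) is not met → [l].
Rule 1 applies to /i/ (between /l/ and /x/: in an unstressed syllable) → [ə].

[ˈbajvəɣəβəɫləx]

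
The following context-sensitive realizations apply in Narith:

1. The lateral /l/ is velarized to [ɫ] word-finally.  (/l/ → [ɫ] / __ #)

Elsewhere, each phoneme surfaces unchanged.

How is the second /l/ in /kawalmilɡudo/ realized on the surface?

/l/ (between /i/ and /ɡ/): rule 1 targets it, but not word-finally → unchanged [l].

[l]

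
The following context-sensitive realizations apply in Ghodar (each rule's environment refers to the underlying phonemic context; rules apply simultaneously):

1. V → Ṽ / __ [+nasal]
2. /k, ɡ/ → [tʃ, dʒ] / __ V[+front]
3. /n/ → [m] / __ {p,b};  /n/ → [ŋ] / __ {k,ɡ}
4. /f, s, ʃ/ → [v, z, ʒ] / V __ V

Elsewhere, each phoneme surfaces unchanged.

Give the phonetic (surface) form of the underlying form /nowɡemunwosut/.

/n/ (word-initial): rule 3 targets it, but not before a labial or velar stop → unchanged [n].
/o/ (between /n/ and /w/) fails the environment for rule 1, so it stays [o].
/w/ — not in any rule's target class → [w].
/ɡ/ meets the environment for rule 2 (before a front vowel) → [dʒ].
/e/ — between /ɡ/ and /m/, before a nasal consonant — surfaces as [ẽ] (rule 1).
/m/ (between /e/ and /u/) is unaffected → [m].
/u/ — between /m/ and /n/, before a nasal consonant — surfaces as [ũ] (rule 1).
/n/ — between /u/ and /w/; rule 3 does not apply here → [n].
/w/ — not in any rule's target class → [w].
/o/ — between /w/ and /s/; rule 1 does not apply here → [o].
/s/ meets the environment for rule 4 (between two vowels) → [z].
/u/ (between /s/ and /t/): rule 1 targets it, but not before a nasal consonant → unchanged [u].
/t/ stays [t].

[nowdʒẽmũnwozut]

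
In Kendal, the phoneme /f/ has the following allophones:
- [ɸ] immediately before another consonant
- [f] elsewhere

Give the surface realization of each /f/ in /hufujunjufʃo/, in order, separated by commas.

Occurrence 1 (position 3): no conditioning environment matches → elsewhere allophone [f].
Occurrence 2 (position 10): immediately before another consonant → [ɸ].

[f], [ɸ]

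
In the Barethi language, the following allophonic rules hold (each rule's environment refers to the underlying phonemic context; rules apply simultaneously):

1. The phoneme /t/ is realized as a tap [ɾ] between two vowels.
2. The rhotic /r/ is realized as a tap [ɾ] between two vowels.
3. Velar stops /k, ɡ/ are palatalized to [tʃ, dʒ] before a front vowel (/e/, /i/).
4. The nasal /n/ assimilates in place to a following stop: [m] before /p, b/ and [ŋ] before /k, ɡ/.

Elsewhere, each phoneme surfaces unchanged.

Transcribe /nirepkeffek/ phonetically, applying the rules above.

/n/ (word-initial): rule 4 targets it, but not before a labial or velar stop → unchanged [n].
/i/ stays [i].
/r/ — between /i/ and /e/, between two vowels — surfaces as [ɾ] (rule 2).
/e/ (between /r/ and /p/) is unaffected → [e].
/p/ stays [p].
/k/ — between /p/ and /e/, before a front vowel — surfaces as [tʃ] (rule 3).
/e/ (between /k/ and /f/) is unaffected → [e].
/f/ (between /e/ and /f/) is unaffected → [f].
/f/ (between /f/ and /e/) is unaffected → [f].
/e/ stays [e].
/k/ (word-final) is in the target of rule 3 but the environment (before a front vowel) is not met → [k].

[niɾeptʃeffek]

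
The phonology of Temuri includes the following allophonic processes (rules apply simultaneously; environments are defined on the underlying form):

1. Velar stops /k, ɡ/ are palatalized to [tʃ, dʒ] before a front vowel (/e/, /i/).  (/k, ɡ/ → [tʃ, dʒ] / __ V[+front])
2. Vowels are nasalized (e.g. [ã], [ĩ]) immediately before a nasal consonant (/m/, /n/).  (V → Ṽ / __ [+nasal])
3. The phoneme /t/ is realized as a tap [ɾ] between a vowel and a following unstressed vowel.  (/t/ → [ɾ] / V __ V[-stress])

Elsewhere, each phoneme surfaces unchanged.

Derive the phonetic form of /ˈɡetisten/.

Rule 1 applies to /ɡ/ (word-initial: before a front vowel) → [dʒ].
/e/ — between /ɡ/ and /t/; rule 2 does not apply here → [e].
/t/ — between /e/ and /i/, between a vowel and a following unstressed vowel — surfaces as [ɾ] (rule 3).
/i/ (between /t/ and /s/) fails the environment for rule 2, so it stays [i].
/s/ stays [s].
/t/ — between /s/ and /e/; rule 3 does not apply here → [t].
/e/ (between /t/ and /n/): before a nasal consonant, so rule 2 applies → [ẽ].
/n/ (word-final): no rule targets it → [n].

[ˈdʒeɾistẽn]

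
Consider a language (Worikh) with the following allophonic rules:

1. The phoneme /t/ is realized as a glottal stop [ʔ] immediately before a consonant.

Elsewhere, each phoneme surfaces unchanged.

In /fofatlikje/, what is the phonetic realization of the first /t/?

[ʔ]

/t/ — between /a/ and /l/, immediately before a consonant — surfaces as [ʔ] (rule 1).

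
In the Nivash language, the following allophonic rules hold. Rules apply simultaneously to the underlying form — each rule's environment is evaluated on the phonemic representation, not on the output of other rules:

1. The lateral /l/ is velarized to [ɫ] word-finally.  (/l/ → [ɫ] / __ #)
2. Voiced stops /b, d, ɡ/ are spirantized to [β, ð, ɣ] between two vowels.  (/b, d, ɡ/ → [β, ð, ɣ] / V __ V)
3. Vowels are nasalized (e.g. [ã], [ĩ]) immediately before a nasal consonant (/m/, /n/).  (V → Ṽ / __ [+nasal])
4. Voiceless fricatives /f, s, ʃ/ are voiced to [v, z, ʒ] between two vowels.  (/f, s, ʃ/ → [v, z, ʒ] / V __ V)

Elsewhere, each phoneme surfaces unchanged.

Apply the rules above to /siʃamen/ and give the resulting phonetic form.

[siʒãmẽn]

/s/ — word-initial; rule 4 does not apply here → [s].
/i/ (between /s/ and /ʃ/) fails the environment for rule 3, so it stays [i].
/ʃ/ meets the environment for rule 4 (between two vowels) → [ʒ].
Rule 3 applies to /a/ (between /ʃ/ and /m/: before a nasal consonant) → [ã].
/e/ meets the environment for rule 3 (before a nasal consonant) → [ẽ].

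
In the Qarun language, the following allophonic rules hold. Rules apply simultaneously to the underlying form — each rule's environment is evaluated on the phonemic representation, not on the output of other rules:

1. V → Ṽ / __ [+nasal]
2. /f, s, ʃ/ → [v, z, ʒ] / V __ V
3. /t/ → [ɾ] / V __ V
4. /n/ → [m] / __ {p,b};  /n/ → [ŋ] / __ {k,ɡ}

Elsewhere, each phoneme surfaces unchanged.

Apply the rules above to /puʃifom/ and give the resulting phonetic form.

/p/ — not in any rule's target class → [p].
/u/ (between /p/ and /ʃ/) fails the environment for rule 1, so it stays [u].
/ʃ/ (between /u/ and /i/): between two vowels, so rule 2 applies → [ʒ].
/i/ (between /ʃ/ and /f/) is in the target of rule 1 but the environment (before a nasal consonant) is not met → [i].
/f/ (between /i/ and /o/) occurs between two vowels → [v] by rule 2.
Rule 1 applies to /o/ (between /f/ and /m/: before a nasal consonant) → [õ].
/m/ stays [m].

[puʒivõm]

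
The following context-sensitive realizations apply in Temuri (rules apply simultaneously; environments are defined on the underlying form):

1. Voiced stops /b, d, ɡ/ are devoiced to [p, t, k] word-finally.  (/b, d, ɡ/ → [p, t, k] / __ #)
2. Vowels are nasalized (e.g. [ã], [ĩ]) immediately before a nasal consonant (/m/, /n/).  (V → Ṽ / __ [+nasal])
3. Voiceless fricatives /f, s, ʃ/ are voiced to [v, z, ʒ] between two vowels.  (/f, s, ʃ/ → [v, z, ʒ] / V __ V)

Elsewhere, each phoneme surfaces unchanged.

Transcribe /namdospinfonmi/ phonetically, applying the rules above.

/a/ meets the environment for rule 2 (before a nasal consonant) → [ã].
/d/ — between /m/ and /o/; rule 1 does not apply here → [d].
/o/ — between /d/ and /s/; rule 2 does not apply here → [o].
/s/ (between /o/ and /p/): rule 3 targets it, but not between two vowels → unchanged [s].
Rule 2 applies to /i/ (between /p/ and /n/: before a nasal consonant) → [ĩ].
/f/ (between /n/ and /o/) fails the environment for rule 3, so it stays [f].
/o/ — between /f/ and /n/, before a nasal consonant — surfaces as [õ] (rule 2).
/i/ — word-final; rule 2 does not apply here → [i].

[nãmdospĩnfõnmi]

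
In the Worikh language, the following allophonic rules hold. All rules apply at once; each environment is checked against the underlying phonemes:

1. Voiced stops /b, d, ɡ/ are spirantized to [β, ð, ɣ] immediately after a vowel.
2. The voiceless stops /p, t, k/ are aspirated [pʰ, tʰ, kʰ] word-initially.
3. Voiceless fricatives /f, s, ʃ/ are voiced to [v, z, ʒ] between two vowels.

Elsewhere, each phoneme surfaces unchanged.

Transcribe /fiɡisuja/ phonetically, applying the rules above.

[fiɣizuja]

/f/ — word-initial; rule 3 does not apply here → [f].
/i/ — not in any rule's target class → [i].
/ɡ/ (between /i/ and /i/) occurs immediately after a vowel → [ɣ] by rule 1.
/i/ — not in any rule's target class → [i].
Rule 3 applies to /s/ (between /i/ and /u/: between two vowels) → [z].
/u/ stays [u].
/j/ (between /u/ and /a/) is unaffected → [j].
/a/ — not in any rule's target class → [a].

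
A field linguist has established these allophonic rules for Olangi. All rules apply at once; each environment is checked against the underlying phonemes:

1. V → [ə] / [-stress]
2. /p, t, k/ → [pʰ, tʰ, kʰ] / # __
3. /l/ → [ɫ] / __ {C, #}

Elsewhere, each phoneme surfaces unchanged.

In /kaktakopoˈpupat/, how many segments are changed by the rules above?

6

Segments that undergo a rule: /k/ → [kʰ] (rule 2); /a/ → [ə] (rule 1); /a/ → [ə] (rule 1); /o/ → [ə] (rule 1); /o/ → [ə] (rule 1); /a/ → [ə] (rule 1).
All other segments surface unchanged.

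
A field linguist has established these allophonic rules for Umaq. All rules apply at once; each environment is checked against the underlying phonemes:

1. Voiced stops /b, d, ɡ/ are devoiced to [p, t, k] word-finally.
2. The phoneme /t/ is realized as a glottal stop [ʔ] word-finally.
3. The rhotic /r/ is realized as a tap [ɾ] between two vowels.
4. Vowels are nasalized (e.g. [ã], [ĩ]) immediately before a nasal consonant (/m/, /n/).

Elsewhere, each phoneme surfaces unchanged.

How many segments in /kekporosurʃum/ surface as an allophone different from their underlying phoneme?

Segments that undergo a rule: /r/ → [ɾ] (rule 3); /u/ → [ũ] (rule 4).
All other segments surface unchanged.

2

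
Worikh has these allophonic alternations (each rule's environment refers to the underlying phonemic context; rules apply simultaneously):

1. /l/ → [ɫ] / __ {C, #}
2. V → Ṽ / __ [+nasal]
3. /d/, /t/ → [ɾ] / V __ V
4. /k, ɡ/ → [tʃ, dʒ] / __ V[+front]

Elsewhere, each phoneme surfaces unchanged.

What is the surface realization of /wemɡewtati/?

[wẽmdʒewtaɾi]

/w/ stays [w].
/e/ (between /w/ and /m/) occurs before a nasal consonant → [ẽ] by rule 2.
/m/ (between /e/ and /ɡ/) is unaffected → [m].
/ɡ/ (between /m/ and /e/): before a front vowel, so rule 4 applies → [dʒ].
/e/ — between /ɡ/ and /w/; rule 2 does not apply here → [e].
/w/ — not in any rule's target class → [w].
/t/ (between /w/ and /a/): rule 3 targets it, but not between two vowels → unchanged [t].
/a/ (between /t/ and /t/) is in the target of rule 2 but the environment (before a nasal consonant) is not met → [a].
/t/ (between /a/ and /i/): between two vowels, so rule 3 applies → [ɾ].
/i/ — word-final; rule 2 does not apply here → [i].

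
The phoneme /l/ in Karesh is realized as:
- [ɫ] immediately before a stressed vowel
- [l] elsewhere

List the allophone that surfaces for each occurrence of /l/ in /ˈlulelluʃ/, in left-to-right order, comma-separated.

Occurrence 1 (position 1): immediately before a stressed vowel → [ɫ].
Occurrence 2 (position 3): no conditioning environment matches → elsewhere allophone [l].
Occurrence 3 (position 5): no conditioning environment matches → elsewhere allophone [l].
Occurrence 4 (position 6): no conditioning environment matches → elsewhere allophone [l].

[ɫ], [l], [l], [l]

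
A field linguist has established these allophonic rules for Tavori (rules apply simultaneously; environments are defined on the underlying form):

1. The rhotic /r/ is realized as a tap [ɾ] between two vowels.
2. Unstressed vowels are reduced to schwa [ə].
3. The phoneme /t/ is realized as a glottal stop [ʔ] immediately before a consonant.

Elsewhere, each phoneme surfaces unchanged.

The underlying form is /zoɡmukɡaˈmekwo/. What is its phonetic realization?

/z/ (word-initial): no rule targets it → [z].
/o/ (between /z/ and /ɡ/): in an unstressed syllable, so rule 2 applies → [ə].
/ɡ/ — not in any rule's target class → [ɡ].
/m/ — not in any rule's target class → [m].
/u/ — between /m/ and /k/, in an unstressed syllable — surfaces as [ə] (rule 2).
/k/ stays [k].
/ɡ/ (between /k/ and /a/): no rule targets it → [ɡ].
/a/ (between /ɡ/ and /m/): in an unstressed syllable, so rule 2 applies → [ə].
/m/ — not in any rule's target class → [m].
/e/ (between /m/ and /k/): rule 2 targets it, but not in an unstressed syllable → unchanged [e].
/k/ — not in any rule's target class → [k].
/w/ — not in any rule's target class → [w].
/o/ meets the environment for rule 2 (in an unstressed syllable) → [ə].

[zəɡməkɡəˈmekwə]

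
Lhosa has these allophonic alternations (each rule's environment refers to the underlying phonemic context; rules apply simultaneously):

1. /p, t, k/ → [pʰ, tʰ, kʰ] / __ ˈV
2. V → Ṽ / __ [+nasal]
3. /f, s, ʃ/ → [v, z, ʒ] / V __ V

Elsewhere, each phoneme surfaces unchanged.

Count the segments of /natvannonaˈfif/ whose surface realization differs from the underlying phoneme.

Segments that undergo a rule: /a/ → [ã] (rule 2); /o/ → [õ] (rule 2); /f/ → [v] (rule 3).
All other segments surface unchanged.

3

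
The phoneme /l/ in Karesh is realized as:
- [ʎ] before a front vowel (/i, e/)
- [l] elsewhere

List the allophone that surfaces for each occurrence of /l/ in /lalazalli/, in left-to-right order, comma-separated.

Occurrence 1 (position 1): no conditioning environment matches → elsewhere allophone [l].
Occurrence 2 (position 3): no conditioning environment matches → elsewhere allophone [l].
Occurrence 3 (position 7): no conditioning environment matches → elsewhere allophone [l].
Occurrence 4 (position 8): before a front vowel (/i, e/) → [ʎ].

[l], [l], [l], [ʎ]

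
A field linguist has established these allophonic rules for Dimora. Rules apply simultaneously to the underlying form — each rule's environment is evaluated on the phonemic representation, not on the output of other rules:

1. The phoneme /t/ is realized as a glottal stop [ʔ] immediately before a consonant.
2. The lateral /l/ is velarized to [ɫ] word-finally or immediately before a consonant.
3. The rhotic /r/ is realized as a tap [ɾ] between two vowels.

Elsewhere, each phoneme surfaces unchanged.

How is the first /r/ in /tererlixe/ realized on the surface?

[ɾ]

/r/ meets the environment for rule 3 (between two vowels) → [ɾ].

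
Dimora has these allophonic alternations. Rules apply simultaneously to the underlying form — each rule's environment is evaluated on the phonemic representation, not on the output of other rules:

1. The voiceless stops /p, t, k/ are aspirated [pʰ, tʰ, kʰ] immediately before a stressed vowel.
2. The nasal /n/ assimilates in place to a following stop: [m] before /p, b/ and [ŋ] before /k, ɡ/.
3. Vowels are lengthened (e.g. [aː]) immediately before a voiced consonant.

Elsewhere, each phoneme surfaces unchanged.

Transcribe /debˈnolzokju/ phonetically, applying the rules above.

[deːbˈnoːlzokju]

/d/ stays [d].
/e/ — between /d/ and /b/, before a voiced consonant — surfaces as [eː] (rule 3).
/b/ — not in any rule's target class → [b].
/n/ (between /b/ and /o/): rule 2 targets it, but not before a labial or velar stop → unchanged [n].
Rule 3 applies to /o/ (between /n/ and /l/: before a voiced consonant) → [oː].
/l/ stays [l].
/z/ stays [z].
/o/ (between /z/ and /k/) is in the target of rule 3 but the environment (before a voiced consonant) is not met → [o].
/k/ (between /o/ and /j/) fails the environment for rule 1, so it stays [k].
/j/ (between /k/ and /u/): no rule targets it → [j].
/u/ (word-final): rule 3 targets it, but not before a voiced consonant → unchanged [u].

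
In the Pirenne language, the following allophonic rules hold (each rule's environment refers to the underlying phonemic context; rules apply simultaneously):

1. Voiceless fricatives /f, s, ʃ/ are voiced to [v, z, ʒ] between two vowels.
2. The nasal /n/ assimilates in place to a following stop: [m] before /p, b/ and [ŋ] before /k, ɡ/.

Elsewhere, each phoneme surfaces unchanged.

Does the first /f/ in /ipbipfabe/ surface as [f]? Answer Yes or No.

Yes

/f/ — between /p/ and /a/; rule 1 does not apply here → [f].
The actual realization is [f], which matches [f].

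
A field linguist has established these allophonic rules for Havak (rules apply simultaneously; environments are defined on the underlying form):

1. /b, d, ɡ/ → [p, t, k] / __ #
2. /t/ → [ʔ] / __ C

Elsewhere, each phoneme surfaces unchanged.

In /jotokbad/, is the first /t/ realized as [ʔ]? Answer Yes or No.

No

/t/ (between /o/ and /o/): rule 2 targets it, but not immediately before a consonant → unchanged [t].
The actual realization is [t], not [ʔ].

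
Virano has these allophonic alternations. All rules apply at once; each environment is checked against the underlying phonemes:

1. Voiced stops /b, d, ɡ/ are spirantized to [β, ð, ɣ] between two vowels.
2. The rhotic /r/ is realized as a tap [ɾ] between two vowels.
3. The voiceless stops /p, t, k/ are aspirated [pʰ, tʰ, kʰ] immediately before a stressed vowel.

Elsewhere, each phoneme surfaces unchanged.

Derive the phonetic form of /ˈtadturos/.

/t/ meets the environment for rule 3 (immediately before a stressed vowel) → [tʰ].
/a/ (between /t/ and /d/) is unaffected → [a].
/d/ (between /a/ and /t/) is in the target of rule 1 but the environment (between two vowels) is not met → [d].
/t/ — between /d/ and /u/; rule 3 does not apply here → [t].
/u/ stays [u].
/r/ (between /u/ and /o/): between two vowels, so rule 2 applies → [ɾ].
/o/ (between /r/ and /s/): no rule targets it → [o].
/s/ (word-final): no rule targets it → [s].

[ˈtʰadtuɾos]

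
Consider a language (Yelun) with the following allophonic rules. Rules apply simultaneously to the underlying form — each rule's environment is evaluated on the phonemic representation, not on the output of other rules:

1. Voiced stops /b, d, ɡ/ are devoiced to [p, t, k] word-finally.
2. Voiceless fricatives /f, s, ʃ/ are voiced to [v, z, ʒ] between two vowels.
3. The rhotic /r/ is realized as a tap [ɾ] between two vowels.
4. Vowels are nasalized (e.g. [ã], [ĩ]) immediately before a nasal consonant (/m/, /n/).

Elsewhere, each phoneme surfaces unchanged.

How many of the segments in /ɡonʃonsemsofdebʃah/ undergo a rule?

Segments that undergo a rule: /o/ → [õ] (rule 4); /o/ → [õ] (rule 4); /e/ → [ẽ] (rule 4).
All other segments surface unchanged.

3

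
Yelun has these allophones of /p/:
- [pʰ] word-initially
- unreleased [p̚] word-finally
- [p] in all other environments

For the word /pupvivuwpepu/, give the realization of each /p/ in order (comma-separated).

[pʰ], [p], [p], [p]

Occurrence 1 (position 1): word-initially → [pʰ].
Occurrence 2 (position 3): no conditioning environment matches → elsewhere allophone [p].
Occurrence 3 (position 9): no conditioning environment matches → elsewhere allophone [p].
Occurrence 4 (position 11): no conditioning environment matches → elsewhere allophone [p].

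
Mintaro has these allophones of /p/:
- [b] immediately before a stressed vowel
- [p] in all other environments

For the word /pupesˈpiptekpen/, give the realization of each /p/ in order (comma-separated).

[p], [p], [b], [p], [p]

Occurrence 1 (position 1): no conditioning environment matches → elsewhere allophone [p].
Occurrence 2 (position 3): no conditioning environment matches → elsewhere allophone [p].
Occurrence 3 (position 6): immediately before a stressed vowel → [b].
Occurrence 4 (position 8): no conditioning environment matches → elsewhere allophone [p].
Occurrence 5 (position 12): no conditioning environment matches → elsewhere allophone [p].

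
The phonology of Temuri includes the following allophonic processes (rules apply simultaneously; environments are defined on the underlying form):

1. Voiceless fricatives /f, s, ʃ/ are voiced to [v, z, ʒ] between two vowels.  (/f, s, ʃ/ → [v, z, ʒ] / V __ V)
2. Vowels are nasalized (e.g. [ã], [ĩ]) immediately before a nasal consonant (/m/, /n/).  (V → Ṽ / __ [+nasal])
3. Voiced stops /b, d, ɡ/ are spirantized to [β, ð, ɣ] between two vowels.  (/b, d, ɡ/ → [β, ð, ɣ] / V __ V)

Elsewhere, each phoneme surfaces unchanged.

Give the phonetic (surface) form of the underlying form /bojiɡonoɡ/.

[bojiɣõnoɡ]

/b/ (word-initial) is in the target of rule 3 but the environment (between two vowels) is not met → [b].
/o/ — between /b/ and /j/; rule 2 does not apply here → [o].
/j/ stays [j].
/i/ (between /j/ and /ɡ/) is in the target of rule 2 but the environment (before a nasal consonant) is not met → [i].
/ɡ/ (between /i/ and /o/): between two vowels, so rule 3 applies → [ɣ].
/o/ meets the environment for rule 2 (before a nasal consonant) → [õ].
/n/ stays [n].
/o/ (between /n/ and /ɡ/) is in the target of rule 2 but the environment (before a nasal consonant) is not met → [o].
/ɡ/ — word-final; rule 3 does not apply here → [ɡ].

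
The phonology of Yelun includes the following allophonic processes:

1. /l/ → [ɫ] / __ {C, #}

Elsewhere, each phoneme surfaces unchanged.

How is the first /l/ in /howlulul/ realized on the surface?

[l]

/l/ (between /w/ and /u/) is in the target of rule 1 but the environment (word-finally or immediately before a consonant) is not met → [l].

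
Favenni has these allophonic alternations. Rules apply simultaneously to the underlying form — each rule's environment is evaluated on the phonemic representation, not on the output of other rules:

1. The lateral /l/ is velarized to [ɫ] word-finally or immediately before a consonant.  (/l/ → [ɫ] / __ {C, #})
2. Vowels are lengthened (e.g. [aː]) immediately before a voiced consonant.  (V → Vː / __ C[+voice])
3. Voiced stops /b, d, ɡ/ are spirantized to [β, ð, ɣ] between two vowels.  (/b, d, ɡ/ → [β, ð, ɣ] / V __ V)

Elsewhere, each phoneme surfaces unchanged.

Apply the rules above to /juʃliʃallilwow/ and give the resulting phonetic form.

[juʃliʃaːɫliːɫwoːw]

/j/ (word-initial): no rule targets it → [j].
/u/ (between /j/ and /ʃ/) fails the environment for rule 2, so it stays [u].
/ʃ/ (between /u/ and /l/) is unaffected → [ʃ].
/l/ (between /ʃ/ and /i/) is in the target of rule 1 but the environment (word-finally or immediately before a consonant) is not met → [l].
/i/ — between /l/ and /ʃ/; rule 2 does not apply here → [i].
/ʃ/ (between /i/ and /a/): no rule targets it → [ʃ].
/a/ meets the environment for rule 2 (before a voiced consonant) → [aː].
/l/ (between /a/ and /l/): word-finally or immediately before a consonant, so rule 1 applies → [ɫ].
/l/ (between /l/ and /i/) fails the environment for rule 1, so it stays [l].
/i/ (between /l/ and /l/) occurs before a voiced consonant → [iː] by rule 2.
/l/ — between /i/ and /w/, word-finally or immediately before a consonant — surfaces as [ɫ] (rule 1).
/w/ (between /l/ and /o/) is unaffected → [w].
/o/ (between /w/ and /w/) occurs before a voiced consonant → [oː] by rule 2.
/w/ (word-final): no rule targets it → [w].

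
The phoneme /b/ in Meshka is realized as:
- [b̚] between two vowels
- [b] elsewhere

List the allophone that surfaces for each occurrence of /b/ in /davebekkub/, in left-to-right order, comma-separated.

[b̚], [b]

Occurrence 1 (position 5): between two vowels → [b̚].
Occurrence 2 (position 10): no conditioning environment matches → elsewhere allophone [b].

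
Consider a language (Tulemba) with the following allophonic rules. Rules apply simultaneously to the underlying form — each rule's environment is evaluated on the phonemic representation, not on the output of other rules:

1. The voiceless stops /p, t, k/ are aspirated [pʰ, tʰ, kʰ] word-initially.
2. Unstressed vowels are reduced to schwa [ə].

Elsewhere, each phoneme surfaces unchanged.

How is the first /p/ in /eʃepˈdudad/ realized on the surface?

[p]

/p/ (between /e/ and /d/) is in the target of rule 1 but the environment (word-initially) is not met → [p].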